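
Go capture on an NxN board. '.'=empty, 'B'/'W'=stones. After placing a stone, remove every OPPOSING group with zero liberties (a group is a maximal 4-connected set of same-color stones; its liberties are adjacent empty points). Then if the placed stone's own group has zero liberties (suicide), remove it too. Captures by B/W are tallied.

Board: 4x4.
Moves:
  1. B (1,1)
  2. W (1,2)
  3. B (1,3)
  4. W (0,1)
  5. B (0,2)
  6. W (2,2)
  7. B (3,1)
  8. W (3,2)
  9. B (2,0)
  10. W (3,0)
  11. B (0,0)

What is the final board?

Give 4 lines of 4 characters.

Answer: B.B.
.BWB
B.W.
.BW.

Derivation:
Move 1: B@(1,1) -> caps B=0 W=0
Move 2: W@(1,2) -> caps B=0 W=0
Move 3: B@(1,3) -> caps B=0 W=0
Move 4: W@(0,1) -> caps B=0 W=0
Move 5: B@(0,2) -> caps B=0 W=0
Move 6: W@(2,2) -> caps B=0 W=0
Move 7: B@(3,1) -> caps B=0 W=0
Move 8: W@(3,2) -> caps B=0 W=0
Move 9: B@(2,0) -> caps B=0 W=0
Move 10: W@(3,0) -> caps B=0 W=0
Move 11: B@(0,0) -> caps B=1 W=0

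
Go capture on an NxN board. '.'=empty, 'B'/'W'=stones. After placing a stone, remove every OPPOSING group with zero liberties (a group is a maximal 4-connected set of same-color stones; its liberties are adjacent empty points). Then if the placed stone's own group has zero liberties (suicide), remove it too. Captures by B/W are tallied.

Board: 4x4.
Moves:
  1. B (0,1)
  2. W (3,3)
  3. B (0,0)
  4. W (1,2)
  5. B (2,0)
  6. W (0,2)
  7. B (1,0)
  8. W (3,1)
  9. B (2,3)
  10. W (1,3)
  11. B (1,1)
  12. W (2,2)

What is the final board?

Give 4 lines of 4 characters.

Answer: BBW.
BBWW
B.W.
.W.W

Derivation:
Move 1: B@(0,1) -> caps B=0 W=0
Move 2: W@(3,3) -> caps B=0 W=0
Move 3: B@(0,0) -> caps B=0 W=0
Move 4: W@(1,2) -> caps B=0 W=0
Move 5: B@(2,0) -> caps B=0 W=0
Move 6: W@(0,2) -> caps B=0 W=0
Move 7: B@(1,0) -> caps B=0 W=0
Move 8: W@(3,1) -> caps B=0 W=0
Move 9: B@(2,3) -> caps B=0 W=0
Move 10: W@(1,3) -> caps B=0 W=0
Move 11: B@(1,1) -> caps B=0 W=0
Move 12: W@(2,2) -> caps B=0 W=1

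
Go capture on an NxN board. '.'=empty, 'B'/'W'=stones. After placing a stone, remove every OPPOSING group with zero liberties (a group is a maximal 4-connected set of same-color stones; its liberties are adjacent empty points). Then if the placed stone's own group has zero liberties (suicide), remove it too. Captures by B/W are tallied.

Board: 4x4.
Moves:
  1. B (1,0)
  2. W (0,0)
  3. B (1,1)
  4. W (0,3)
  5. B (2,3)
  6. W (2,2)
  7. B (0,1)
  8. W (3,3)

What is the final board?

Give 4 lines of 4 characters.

Answer: .B.W
BB..
..WB
...W

Derivation:
Move 1: B@(1,0) -> caps B=0 W=0
Move 2: W@(0,0) -> caps B=0 W=0
Move 3: B@(1,1) -> caps B=0 W=0
Move 4: W@(0,3) -> caps B=0 W=0
Move 5: B@(2,3) -> caps B=0 W=0
Move 6: W@(2,2) -> caps B=0 W=0
Move 7: B@(0,1) -> caps B=1 W=0
Move 8: W@(3,3) -> caps B=1 W=0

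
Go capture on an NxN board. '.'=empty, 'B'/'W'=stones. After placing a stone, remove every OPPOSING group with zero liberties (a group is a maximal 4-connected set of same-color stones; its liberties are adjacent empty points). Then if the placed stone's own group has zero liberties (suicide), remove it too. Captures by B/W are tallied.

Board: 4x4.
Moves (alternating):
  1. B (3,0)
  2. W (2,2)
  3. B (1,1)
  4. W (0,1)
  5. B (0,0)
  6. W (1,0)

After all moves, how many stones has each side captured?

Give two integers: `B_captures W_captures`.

Move 1: B@(3,0) -> caps B=0 W=0
Move 2: W@(2,2) -> caps B=0 W=0
Move 3: B@(1,1) -> caps B=0 W=0
Move 4: W@(0,1) -> caps B=0 W=0
Move 5: B@(0,0) -> caps B=0 W=0
Move 6: W@(1,0) -> caps B=0 W=1

Answer: 0 1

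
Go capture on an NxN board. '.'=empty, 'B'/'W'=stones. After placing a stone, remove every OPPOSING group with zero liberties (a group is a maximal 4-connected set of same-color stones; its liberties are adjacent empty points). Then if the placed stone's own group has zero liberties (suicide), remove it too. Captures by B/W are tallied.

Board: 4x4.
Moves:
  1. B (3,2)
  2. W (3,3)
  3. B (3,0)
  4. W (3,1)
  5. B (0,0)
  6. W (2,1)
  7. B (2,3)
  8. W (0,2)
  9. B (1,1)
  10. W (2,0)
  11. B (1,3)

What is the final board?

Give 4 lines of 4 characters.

Move 1: B@(3,2) -> caps B=0 W=0
Move 2: W@(3,3) -> caps B=0 W=0
Move 3: B@(3,0) -> caps B=0 W=0
Move 4: W@(3,1) -> caps B=0 W=0
Move 5: B@(0,0) -> caps B=0 W=0
Move 6: W@(2,1) -> caps B=0 W=0
Move 7: B@(2,3) -> caps B=1 W=0
Move 8: W@(0,2) -> caps B=1 W=0
Move 9: B@(1,1) -> caps B=1 W=0
Move 10: W@(2,0) -> caps B=1 W=1
Move 11: B@(1,3) -> caps B=1 W=1

Answer: B.W.
.B.B
WW.B
.WB.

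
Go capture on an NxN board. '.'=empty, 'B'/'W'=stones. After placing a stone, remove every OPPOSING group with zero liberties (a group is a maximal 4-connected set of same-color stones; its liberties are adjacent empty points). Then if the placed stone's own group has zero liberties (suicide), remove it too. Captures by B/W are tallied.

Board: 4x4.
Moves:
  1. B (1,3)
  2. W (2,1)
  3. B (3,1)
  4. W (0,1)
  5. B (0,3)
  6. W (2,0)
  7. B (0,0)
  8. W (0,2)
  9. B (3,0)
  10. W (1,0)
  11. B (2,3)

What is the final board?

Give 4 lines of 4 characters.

Answer: .WWB
W..B
WW.B
BB..

Derivation:
Move 1: B@(1,3) -> caps B=0 W=0
Move 2: W@(2,1) -> caps B=0 W=0
Move 3: B@(3,1) -> caps B=0 W=0
Move 4: W@(0,1) -> caps B=0 W=0
Move 5: B@(0,3) -> caps B=0 W=0
Move 6: W@(2,0) -> caps B=0 W=0
Move 7: B@(0,0) -> caps B=0 W=0
Move 8: W@(0,2) -> caps B=0 W=0
Move 9: B@(3,0) -> caps B=0 W=0
Move 10: W@(1,0) -> caps B=0 W=1
Move 11: B@(2,3) -> caps B=0 W=1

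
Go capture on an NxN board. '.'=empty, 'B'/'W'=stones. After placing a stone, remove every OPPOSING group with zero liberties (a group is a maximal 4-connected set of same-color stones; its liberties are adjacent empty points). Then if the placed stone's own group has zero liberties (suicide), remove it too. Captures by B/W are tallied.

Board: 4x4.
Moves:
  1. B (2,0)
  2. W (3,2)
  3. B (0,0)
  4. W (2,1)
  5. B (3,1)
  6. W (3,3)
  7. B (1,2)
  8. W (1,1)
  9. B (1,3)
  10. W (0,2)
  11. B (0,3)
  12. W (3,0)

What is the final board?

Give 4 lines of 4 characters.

Move 1: B@(2,0) -> caps B=0 W=0
Move 2: W@(3,2) -> caps B=0 W=0
Move 3: B@(0,0) -> caps B=0 W=0
Move 4: W@(2,1) -> caps B=0 W=0
Move 5: B@(3,1) -> caps B=0 W=0
Move 6: W@(3,3) -> caps B=0 W=0
Move 7: B@(1,2) -> caps B=0 W=0
Move 8: W@(1,1) -> caps B=0 W=0
Move 9: B@(1,3) -> caps B=0 W=0
Move 10: W@(0,2) -> caps B=0 W=0
Move 11: B@(0,3) -> caps B=0 W=0
Move 12: W@(3,0) -> caps B=0 W=1

Answer: B.WB
.WBB
BW..
W.WW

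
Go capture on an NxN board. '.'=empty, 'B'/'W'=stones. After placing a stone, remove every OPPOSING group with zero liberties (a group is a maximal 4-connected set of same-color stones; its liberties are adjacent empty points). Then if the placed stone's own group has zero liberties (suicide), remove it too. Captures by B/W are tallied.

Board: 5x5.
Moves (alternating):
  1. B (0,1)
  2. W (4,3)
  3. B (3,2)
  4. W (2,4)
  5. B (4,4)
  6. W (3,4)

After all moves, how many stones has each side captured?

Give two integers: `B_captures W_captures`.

Answer: 0 1

Derivation:
Move 1: B@(0,1) -> caps B=0 W=0
Move 2: W@(4,3) -> caps B=0 W=0
Move 3: B@(3,2) -> caps B=0 W=0
Move 4: W@(2,4) -> caps B=0 W=0
Move 5: B@(4,4) -> caps B=0 W=0
Move 6: W@(3,4) -> caps B=0 W=1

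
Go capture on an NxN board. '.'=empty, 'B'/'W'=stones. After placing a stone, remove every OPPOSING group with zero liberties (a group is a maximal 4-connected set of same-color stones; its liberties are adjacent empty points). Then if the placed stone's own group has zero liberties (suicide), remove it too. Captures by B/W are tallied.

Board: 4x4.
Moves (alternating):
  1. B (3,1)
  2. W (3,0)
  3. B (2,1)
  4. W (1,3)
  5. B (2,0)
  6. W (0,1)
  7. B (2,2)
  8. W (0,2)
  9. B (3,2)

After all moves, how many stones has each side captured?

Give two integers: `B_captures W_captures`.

Move 1: B@(3,1) -> caps B=0 W=0
Move 2: W@(3,0) -> caps B=0 W=0
Move 3: B@(2,1) -> caps B=0 W=0
Move 4: W@(1,3) -> caps B=0 W=0
Move 5: B@(2,0) -> caps B=1 W=0
Move 6: W@(0,1) -> caps B=1 W=0
Move 7: B@(2,2) -> caps B=1 W=0
Move 8: W@(0,2) -> caps B=1 W=0
Move 9: B@(3,2) -> caps B=1 W=0

Answer: 1 0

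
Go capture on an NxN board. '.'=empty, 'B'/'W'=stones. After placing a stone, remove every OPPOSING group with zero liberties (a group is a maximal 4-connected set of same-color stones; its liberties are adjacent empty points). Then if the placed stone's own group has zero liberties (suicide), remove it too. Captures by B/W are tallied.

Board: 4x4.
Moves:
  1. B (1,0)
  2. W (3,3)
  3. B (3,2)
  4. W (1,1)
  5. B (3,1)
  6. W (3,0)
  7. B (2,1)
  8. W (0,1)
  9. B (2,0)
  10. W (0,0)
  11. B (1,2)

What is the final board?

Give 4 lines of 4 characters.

Move 1: B@(1,0) -> caps B=0 W=0
Move 2: W@(3,3) -> caps B=0 W=0
Move 3: B@(3,2) -> caps B=0 W=0
Move 4: W@(1,1) -> caps B=0 W=0
Move 5: B@(3,1) -> caps B=0 W=0
Move 6: W@(3,0) -> caps B=0 W=0
Move 7: B@(2,1) -> caps B=0 W=0
Move 8: W@(0,1) -> caps B=0 W=0
Move 9: B@(2,0) -> caps B=1 W=0
Move 10: W@(0,0) -> caps B=1 W=0
Move 11: B@(1,2) -> caps B=1 W=0

Answer: WW..
BWB.
BB..
.BBW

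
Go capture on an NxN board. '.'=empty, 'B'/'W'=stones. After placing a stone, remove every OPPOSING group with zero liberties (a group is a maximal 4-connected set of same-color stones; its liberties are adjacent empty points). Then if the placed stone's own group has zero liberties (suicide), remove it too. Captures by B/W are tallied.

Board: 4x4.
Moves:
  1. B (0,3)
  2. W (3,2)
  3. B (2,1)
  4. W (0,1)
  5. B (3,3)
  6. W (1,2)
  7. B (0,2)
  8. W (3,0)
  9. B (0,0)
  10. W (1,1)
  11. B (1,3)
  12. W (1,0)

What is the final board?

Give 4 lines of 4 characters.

Answer: .WBB
WWWB
.B..
W.WB

Derivation:
Move 1: B@(0,3) -> caps B=0 W=0
Move 2: W@(3,2) -> caps B=0 W=0
Move 3: B@(2,1) -> caps B=0 W=0
Move 4: W@(0,1) -> caps B=0 W=0
Move 5: B@(3,3) -> caps B=0 W=0
Move 6: W@(1,2) -> caps B=0 W=0
Move 7: B@(0,2) -> caps B=0 W=0
Move 8: W@(3,0) -> caps B=0 W=0
Move 9: B@(0,0) -> caps B=0 W=0
Move 10: W@(1,1) -> caps B=0 W=0
Move 11: B@(1,3) -> caps B=0 W=0
Move 12: W@(1,0) -> caps B=0 W=1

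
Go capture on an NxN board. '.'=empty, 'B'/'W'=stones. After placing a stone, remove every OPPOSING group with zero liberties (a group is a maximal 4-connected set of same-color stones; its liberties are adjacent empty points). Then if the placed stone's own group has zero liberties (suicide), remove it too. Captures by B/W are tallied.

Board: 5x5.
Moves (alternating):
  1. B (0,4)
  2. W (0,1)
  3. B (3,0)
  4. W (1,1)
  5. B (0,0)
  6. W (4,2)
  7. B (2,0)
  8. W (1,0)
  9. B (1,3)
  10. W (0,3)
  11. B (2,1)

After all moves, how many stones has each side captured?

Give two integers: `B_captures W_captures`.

Answer: 0 1

Derivation:
Move 1: B@(0,4) -> caps B=0 W=0
Move 2: W@(0,1) -> caps B=0 W=0
Move 3: B@(3,0) -> caps B=0 W=0
Move 4: W@(1,1) -> caps B=0 W=0
Move 5: B@(0,0) -> caps B=0 W=0
Move 6: W@(4,2) -> caps B=0 W=0
Move 7: B@(2,0) -> caps B=0 W=0
Move 8: W@(1,0) -> caps B=0 W=1
Move 9: B@(1,3) -> caps B=0 W=1
Move 10: W@(0,3) -> caps B=0 W=1
Move 11: B@(2,1) -> caps B=0 W=1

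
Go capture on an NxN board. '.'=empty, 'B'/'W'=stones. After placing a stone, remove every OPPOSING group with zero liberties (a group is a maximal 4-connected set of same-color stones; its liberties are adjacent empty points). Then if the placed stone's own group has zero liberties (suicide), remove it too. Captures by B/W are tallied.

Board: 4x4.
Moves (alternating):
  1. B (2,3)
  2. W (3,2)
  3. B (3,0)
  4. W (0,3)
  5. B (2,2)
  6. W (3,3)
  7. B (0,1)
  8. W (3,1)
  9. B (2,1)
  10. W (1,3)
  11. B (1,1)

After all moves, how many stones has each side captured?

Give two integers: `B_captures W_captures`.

Move 1: B@(2,3) -> caps B=0 W=0
Move 2: W@(3,2) -> caps B=0 W=0
Move 3: B@(3,0) -> caps B=0 W=0
Move 4: W@(0,3) -> caps B=0 W=0
Move 5: B@(2,2) -> caps B=0 W=0
Move 6: W@(3,3) -> caps B=0 W=0
Move 7: B@(0,1) -> caps B=0 W=0
Move 8: W@(3,1) -> caps B=0 W=0
Move 9: B@(2,1) -> caps B=3 W=0
Move 10: W@(1,3) -> caps B=3 W=0
Move 11: B@(1,1) -> caps B=3 W=0

Answer: 3 0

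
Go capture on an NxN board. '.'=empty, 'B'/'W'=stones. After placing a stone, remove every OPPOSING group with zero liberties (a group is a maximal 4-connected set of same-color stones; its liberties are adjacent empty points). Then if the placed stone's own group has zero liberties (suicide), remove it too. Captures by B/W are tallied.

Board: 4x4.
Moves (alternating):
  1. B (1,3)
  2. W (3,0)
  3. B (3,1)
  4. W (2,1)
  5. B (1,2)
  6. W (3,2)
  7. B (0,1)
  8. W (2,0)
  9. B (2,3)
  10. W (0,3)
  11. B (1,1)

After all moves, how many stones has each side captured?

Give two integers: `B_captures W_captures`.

Move 1: B@(1,3) -> caps B=0 W=0
Move 2: W@(3,0) -> caps B=0 W=0
Move 3: B@(3,1) -> caps B=0 W=0
Move 4: W@(2,1) -> caps B=0 W=0
Move 5: B@(1,2) -> caps B=0 W=0
Move 6: W@(3,2) -> caps B=0 W=1
Move 7: B@(0,1) -> caps B=0 W=1
Move 8: W@(2,0) -> caps B=0 W=1
Move 9: B@(2,3) -> caps B=0 W=1
Move 10: W@(0,3) -> caps B=0 W=1
Move 11: B@(1,1) -> caps B=0 W=1

Answer: 0 1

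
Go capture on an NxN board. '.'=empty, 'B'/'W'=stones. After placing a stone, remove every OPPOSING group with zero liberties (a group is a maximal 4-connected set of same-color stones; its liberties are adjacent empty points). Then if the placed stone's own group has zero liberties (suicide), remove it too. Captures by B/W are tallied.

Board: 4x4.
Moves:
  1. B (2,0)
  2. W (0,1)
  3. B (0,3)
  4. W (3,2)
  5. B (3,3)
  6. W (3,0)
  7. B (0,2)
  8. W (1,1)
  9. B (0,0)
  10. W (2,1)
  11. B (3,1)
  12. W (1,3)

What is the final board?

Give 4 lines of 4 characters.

Answer: BWBB
.W.W
BW..
.BWB

Derivation:
Move 1: B@(2,0) -> caps B=0 W=0
Move 2: W@(0,1) -> caps B=0 W=0
Move 3: B@(0,3) -> caps B=0 W=0
Move 4: W@(3,2) -> caps B=0 W=0
Move 5: B@(3,3) -> caps B=0 W=0
Move 6: W@(3,0) -> caps B=0 W=0
Move 7: B@(0,2) -> caps B=0 W=0
Move 8: W@(1,1) -> caps B=0 W=0
Move 9: B@(0,0) -> caps B=0 W=0
Move 10: W@(2,1) -> caps B=0 W=0
Move 11: B@(3,1) -> caps B=1 W=0
Move 12: W@(1,3) -> caps B=1 W=0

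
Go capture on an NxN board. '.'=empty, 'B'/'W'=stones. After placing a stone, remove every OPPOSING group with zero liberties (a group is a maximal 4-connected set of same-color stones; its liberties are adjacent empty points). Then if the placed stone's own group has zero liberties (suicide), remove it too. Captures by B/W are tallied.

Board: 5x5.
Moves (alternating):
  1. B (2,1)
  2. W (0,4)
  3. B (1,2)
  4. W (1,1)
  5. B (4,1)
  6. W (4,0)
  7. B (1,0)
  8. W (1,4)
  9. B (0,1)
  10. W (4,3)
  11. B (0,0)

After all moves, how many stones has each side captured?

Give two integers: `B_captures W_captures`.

Move 1: B@(2,1) -> caps B=0 W=0
Move 2: W@(0,4) -> caps B=0 W=0
Move 3: B@(1,2) -> caps B=0 W=0
Move 4: W@(1,1) -> caps B=0 W=0
Move 5: B@(4,1) -> caps B=0 W=0
Move 6: W@(4,0) -> caps B=0 W=0
Move 7: B@(1,0) -> caps B=0 W=0
Move 8: W@(1,4) -> caps B=0 W=0
Move 9: B@(0,1) -> caps B=1 W=0
Move 10: W@(4,3) -> caps B=1 W=0
Move 11: B@(0,0) -> caps B=1 W=0

Answer: 1 0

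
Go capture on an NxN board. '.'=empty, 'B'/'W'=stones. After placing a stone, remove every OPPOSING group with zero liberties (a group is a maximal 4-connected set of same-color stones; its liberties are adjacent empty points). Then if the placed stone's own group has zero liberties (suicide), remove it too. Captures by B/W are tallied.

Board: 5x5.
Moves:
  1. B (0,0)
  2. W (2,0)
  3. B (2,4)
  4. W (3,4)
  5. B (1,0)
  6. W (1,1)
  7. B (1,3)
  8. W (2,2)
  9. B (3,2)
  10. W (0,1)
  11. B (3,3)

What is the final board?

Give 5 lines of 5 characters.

Answer: .W...
.W.B.
W.W.B
..BBW
.....

Derivation:
Move 1: B@(0,0) -> caps B=0 W=0
Move 2: W@(2,0) -> caps B=0 W=0
Move 3: B@(2,4) -> caps B=0 W=0
Move 4: W@(3,4) -> caps B=0 W=0
Move 5: B@(1,0) -> caps B=0 W=0
Move 6: W@(1,1) -> caps B=0 W=0
Move 7: B@(1,3) -> caps B=0 W=0
Move 8: W@(2,2) -> caps B=0 W=0
Move 9: B@(3,2) -> caps B=0 W=0
Move 10: W@(0,1) -> caps B=0 W=2
Move 11: B@(3,3) -> caps B=0 W=2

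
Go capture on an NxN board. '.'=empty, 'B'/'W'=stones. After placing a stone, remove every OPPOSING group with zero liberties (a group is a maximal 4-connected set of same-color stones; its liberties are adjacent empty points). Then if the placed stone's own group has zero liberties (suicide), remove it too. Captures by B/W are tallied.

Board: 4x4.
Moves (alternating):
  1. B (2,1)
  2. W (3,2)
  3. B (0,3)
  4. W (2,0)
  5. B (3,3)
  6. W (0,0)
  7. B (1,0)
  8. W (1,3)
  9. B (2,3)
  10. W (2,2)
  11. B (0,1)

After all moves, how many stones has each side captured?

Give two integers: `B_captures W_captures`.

Move 1: B@(2,1) -> caps B=0 W=0
Move 2: W@(3,2) -> caps B=0 W=0
Move 3: B@(0,3) -> caps B=0 W=0
Move 4: W@(2,0) -> caps B=0 W=0
Move 5: B@(3,3) -> caps B=0 W=0
Move 6: W@(0,0) -> caps B=0 W=0
Move 7: B@(1,0) -> caps B=0 W=0
Move 8: W@(1,3) -> caps B=0 W=0
Move 9: B@(2,3) -> caps B=0 W=0
Move 10: W@(2,2) -> caps B=0 W=2
Move 11: B@(0,1) -> caps B=1 W=2

Answer: 1 2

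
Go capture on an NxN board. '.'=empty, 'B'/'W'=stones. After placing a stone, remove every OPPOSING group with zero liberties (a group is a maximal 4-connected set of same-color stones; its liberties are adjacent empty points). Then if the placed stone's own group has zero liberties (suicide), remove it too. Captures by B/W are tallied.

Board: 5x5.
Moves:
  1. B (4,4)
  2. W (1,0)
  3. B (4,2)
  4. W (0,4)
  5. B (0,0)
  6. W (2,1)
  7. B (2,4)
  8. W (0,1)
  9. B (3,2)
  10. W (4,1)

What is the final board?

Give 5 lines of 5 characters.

Answer: .W..W
W....
.W..B
..B..
.WB.B

Derivation:
Move 1: B@(4,4) -> caps B=0 W=0
Move 2: W@(1,0) -> caps B=0 W=0
Move 3: B@(4,2) -> caps B=0 W=0
Move 4: W@(0,4) -> caps B=0 W=0
Move 5: B@(0,0) -> caps B=0 W=0
Move 6: W@(2,1) -> caps B=0 W=0
Move 7: B@(2,4) -> caps B=0 W=0
Move 8: W@(0,1) -> caps B=0 W=1
Move 9: B@(3,2) -> caps B=0 W=1
Move 10: W@(4,1) -> caps B=0 W=1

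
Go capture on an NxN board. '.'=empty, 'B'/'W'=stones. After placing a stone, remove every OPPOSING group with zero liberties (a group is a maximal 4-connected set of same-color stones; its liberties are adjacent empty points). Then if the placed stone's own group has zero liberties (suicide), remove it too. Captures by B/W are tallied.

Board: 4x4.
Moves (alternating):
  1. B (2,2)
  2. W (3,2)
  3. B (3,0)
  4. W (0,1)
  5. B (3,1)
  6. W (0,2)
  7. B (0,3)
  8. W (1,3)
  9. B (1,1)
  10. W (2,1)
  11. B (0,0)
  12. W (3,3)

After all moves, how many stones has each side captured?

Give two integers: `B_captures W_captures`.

Answer: 0 1

Derivation:
Move 1: B@(2,2) -> caps B=0 W=0
Move 2: W@(3,2) -> caps B=0 W=0
Move 3: B@(3,0) -> caps B=0 W=0
Move 4: W@(0,1) -> caps B=0 W=0
Move 5: B@(3,1) -> caps B=0 W=0
Move 6: W@(0,2) -> caps B=0 W=0
Move 7: B@(0,3) -> caps B=0 W=0
Move 8: W@(1,3) -> caps B=0 W=1
Move 9: B@(1,1) -> caps B=0 W=1
Move 10: W@(2,1) -> caps B=0 W=1
Move 11: B@(0,0) -> caps B=0 W=1
Move 12: W@(3,3) -> caps B=0 W=1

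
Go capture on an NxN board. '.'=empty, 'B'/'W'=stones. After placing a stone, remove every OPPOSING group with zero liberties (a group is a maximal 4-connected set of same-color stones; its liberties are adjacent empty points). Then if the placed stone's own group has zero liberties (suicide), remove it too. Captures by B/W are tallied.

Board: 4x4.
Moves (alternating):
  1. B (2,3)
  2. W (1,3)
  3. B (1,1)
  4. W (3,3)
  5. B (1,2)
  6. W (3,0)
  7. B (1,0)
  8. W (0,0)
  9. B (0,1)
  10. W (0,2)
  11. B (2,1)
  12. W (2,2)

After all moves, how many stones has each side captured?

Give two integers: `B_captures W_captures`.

Answer: 1 1

Derivation:
Move 1: B@(2,3) -> caps B=0 W=0
Move 2: W@(1,3) -> caps B=0 W=0
Move 3: B@(1,1) -> caps B=0 W=0
Move 4: W@(3,3) -> caps B=0 W=0
Move 5: B@(1,2) -> caps B=0 W=0
Move 6: W@(3,0) -> caps B=0 W=0
Move 7: B@(1,0) -> caps B=0 W=0
Move 8: W@(0,0) -> caps B=0 W=0
Move 9: B@(0,1) -> caps B=1 W=0
Move 10: W@(0,2) -> caps B=1 W=0
Move 11: B@(2,1) -> caps B=1 W=0
Move 12: W@(2,2) -> caps B=1 W=1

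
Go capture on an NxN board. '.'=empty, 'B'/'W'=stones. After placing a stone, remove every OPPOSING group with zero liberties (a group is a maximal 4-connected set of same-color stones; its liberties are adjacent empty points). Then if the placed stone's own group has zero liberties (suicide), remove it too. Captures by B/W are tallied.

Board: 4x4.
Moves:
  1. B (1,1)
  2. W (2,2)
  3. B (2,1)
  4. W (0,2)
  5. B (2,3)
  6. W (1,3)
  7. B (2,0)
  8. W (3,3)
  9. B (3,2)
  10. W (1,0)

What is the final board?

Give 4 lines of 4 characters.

Move 1: B@(1,1) -> caps B=0 W=0
Move 2: W@(2,2) -> caps B=0 W=0
Move 3: B@(2,1) -> caps B=0 W=0
Move 4: W@(0,2) -> caps B=0 W=0
Move 5: B@(2,3) -> caps B=0 W=0
Move 6: W@(1,3) -> caps B=0 W=0
Move 7: B@(2,0) -> caps B=0 W=0
Move 8: W@(3,3) -> caps B=0 W=1
Move 9: B@(3,2) -> caps B=0 W=1
Move 10: W@(1,0) -> caps B=0 W=1

Answer: ..W.
WB.W
BBW.
..BW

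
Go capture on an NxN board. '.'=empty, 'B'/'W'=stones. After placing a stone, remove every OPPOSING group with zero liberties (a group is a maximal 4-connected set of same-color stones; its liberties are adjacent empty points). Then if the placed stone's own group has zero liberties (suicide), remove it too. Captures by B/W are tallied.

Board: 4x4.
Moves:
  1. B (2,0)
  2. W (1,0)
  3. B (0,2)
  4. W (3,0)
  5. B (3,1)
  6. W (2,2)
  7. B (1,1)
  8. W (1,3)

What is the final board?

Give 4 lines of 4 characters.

Answer: ..B.
WB.W
B.W.
.B..

Derivation:
Move 1: B@(2,0) -> caps B=0 W=0
Move 2: W@(1,0) -> caps B=0 W=0
Move 3: B@(0,2) -> caps B=0 W=0
Move 4: W@(3,0) -> caps B=0 W=0
Move 5: B@(3,1) -> caps B=1 W=0
Move 6: W@(2,2) -> caps B=1 W=0
Move 7: B@(1,1) -> caps B=1 W=0
Move 8: W@(1,3) -> caps B=1 W=0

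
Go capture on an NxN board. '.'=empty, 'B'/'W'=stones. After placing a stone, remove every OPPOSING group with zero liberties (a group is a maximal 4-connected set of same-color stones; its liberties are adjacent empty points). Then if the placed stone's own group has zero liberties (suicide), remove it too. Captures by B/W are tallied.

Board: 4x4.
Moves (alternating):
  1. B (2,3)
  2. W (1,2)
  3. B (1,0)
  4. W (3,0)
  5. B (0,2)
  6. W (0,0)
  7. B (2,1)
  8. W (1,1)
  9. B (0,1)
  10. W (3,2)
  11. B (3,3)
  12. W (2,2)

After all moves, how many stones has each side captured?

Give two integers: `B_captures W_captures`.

Move 1: B@(2,3) -> caps B=0 W=0
Move 2: W@(1,2) -> caps B=0 W=0
Move 3: B@(1,0) -> caps B=0 W=0
Move 4: W@(3,0) -> caps B=0 W=0
Move 5: B@(0,2) -> caps B=0 W=0
Move 6: W@(0,0) -> caps B=0 W=0
Move 7: B@(2,1) -> caps B=0 W=0
Move 8: W@(1,1) -> caps B=0 W=0
Move 9: B@(0,1) -> caps B=1 W=0
Move 10: W@(3,2) -> caps B=1 W=0
Move 11: B@(3,3) -> caps B=1 W=0
Move 12: W@(2,2) -> caps B=1 W=0

Answer: 1 0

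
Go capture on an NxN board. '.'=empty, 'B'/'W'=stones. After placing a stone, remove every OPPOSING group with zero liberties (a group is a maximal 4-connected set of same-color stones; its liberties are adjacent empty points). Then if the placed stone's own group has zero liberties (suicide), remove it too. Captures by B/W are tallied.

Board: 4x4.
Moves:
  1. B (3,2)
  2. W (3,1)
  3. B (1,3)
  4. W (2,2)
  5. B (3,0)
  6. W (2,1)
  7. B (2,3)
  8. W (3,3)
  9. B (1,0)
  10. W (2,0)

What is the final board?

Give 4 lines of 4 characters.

Answer: ....
B..B
WWWB
.W.W

Derivation:
Move 1: B@(3,2) -> caps B=0 W=0
Move 2: W@(3,1) -> caps B=0 W=0
Move 3: B@(1,3) -> caps B=0 W=0
Move 4: W@(2,2) -> caps B=0 W=0
Move 5: B@(3,0) -> caps B=0 W=0
Move 6: W@(2,1) -> caps B=0 W=0
Move 7: B@(2,3) -> caps B=0 W=0
Move 8: W@(3,3) -> caps B=0 W=1
Move 9: B@(1,0) -> caps B=0 W=1
Move 10: W@(2,0) -> caps B=0 W=2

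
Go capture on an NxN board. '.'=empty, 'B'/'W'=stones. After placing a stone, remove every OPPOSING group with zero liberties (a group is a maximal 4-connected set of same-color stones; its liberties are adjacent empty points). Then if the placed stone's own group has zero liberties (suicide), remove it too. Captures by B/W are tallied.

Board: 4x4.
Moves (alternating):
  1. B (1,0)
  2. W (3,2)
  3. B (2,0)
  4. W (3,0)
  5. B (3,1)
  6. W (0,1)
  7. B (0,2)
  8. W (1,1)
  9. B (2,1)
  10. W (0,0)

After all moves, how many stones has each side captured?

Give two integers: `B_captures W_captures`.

Move 1: B@(1,0) -> caps B=0 W=0
Move 2: W@(3,2) -> caps B=0 W=0
Move 3: B@(2,0) -> caps B=0 W=0
Move 4: W@(3,0) -> caps B=0 W=0
Move 5: B@(3,1) -> caps B=1 W=0
Move 6: W@(0,1) -> caps B=1 W=0
Move 7: B@(0,2) -> caps B=1 W=0
Move 8: W@(1,1) -> caps B=1 W=0
Move 9: B@(2,1) -> caps B=1 W=0
Move 10: W@(0,0) -> caps B=1 W=0

Answer: 1 0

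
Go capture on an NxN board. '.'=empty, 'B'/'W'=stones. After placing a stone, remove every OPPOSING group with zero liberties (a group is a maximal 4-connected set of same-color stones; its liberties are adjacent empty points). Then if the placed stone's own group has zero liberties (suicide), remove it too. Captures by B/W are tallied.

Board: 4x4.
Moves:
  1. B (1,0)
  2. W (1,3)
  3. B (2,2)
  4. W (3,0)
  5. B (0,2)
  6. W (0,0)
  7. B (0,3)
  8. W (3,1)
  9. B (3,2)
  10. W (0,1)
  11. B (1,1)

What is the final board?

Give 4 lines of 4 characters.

Answer: ..BB
BB.W
..B.
WWB.

Derivation:
Move 1: B@(1,0) -> caps B=0 W=0
Move 2: W@(1,3) -> caps B=0 W=0
Move 3: B@(2,2) -> caps B=0 W=0
Move 4: W@(3,0) -> caps B=0 W=0
Move 5: B@(0,2) -> caps B=0 W=0
Move 6: W@(0,0) -> caps B=0 W=0
Move 7: B@(0,3) -> caps B=0 W=0
Move 8: W@(3,1) -> caps B=0 W=0
Move 9: B@(3,2) -> caps B=0 W=0
Move 10: W@(0,1) -> caps B=0 W=0
Move 11: B@(1,1) -> caps B=2 W=0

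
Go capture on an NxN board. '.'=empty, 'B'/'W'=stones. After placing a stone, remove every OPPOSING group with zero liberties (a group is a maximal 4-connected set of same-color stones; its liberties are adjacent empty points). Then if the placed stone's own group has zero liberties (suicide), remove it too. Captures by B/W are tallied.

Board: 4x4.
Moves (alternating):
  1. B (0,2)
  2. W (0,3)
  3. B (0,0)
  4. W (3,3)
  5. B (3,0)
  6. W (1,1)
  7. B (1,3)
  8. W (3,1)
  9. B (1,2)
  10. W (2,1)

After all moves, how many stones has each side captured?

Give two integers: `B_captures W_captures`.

Answer: 1 0

Derivation:
Move 1: B@(0,2) -> caps B=0 W=0
Move 2: W@(0,3) -> caps B=0 W=0
Move 3: B@(0,0) -> caps B=0 W=0
Move 4: W@(3,3) -> caps B=0 W=0
Move 5: B@(3,0) -> caps B=0 W=0
Move 6: W@(1,1) -> caps B=0 W=0
Move 7: B@(1,3) -> caps B=1 W=0
Move 8: W@(3,1) -> caps B=1 W=0
Move 9: B@(1,2) -> caps B=1 W=0
Move 10: W@(2,1) -> caps B=1 W=0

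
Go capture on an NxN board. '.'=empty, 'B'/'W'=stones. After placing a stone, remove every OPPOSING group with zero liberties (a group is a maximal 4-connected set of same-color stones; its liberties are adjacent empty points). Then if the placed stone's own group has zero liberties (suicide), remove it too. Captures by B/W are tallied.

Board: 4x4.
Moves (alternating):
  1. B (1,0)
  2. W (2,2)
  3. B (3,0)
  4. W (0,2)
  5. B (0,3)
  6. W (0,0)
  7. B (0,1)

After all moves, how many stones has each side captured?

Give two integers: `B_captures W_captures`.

Answer: 1 0

Derivation:
Move 1: B@(1,0) -> caps B=0 W=0
Move 2: W@(2,2) -> caps B=0 W=0
Move 3: B@(3,0) -> caps B=0 W=0
Move 4: W@(0,2) -> caps B=0 W=0
Move 5: B@(0,3) -> caps B=0 W=0
Move 6: W@(0,0) -> caps B=0 W=0
Move 7: B@(0,1) -> caps B=1 W=0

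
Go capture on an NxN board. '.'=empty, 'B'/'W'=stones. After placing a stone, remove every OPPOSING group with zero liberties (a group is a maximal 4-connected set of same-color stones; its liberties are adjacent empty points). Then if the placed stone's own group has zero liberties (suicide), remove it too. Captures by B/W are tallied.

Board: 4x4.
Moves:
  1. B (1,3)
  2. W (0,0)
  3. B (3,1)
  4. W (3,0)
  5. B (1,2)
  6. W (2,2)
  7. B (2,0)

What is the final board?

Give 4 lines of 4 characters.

Answer: W...
..BB
B.W.
.B..

Derivation:
Move 1: B@(1,3) -> caps B=0 W=0
Move 2: W@(0,0) -> caps B=0 W=0
Move 3: B@(3,1) -> caps B=0 W=0
Move 4: W@(3,0) -> caps B=0 W=0
Move 5: B@(1,2) -> caps B=0 W=0
Move 6: W@(2,2) -> caps B=0 W=0
Move 7: B@(2,0) -> caps B=1 W=0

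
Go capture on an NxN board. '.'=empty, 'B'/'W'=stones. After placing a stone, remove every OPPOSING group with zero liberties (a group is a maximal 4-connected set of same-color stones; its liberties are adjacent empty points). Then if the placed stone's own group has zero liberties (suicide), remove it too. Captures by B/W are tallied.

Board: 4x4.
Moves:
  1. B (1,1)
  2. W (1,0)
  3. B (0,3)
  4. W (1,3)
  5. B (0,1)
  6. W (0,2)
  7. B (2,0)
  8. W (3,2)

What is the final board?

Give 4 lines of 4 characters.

Answer: .BW.
WB.W
B...
..W.

Derivation:
Move 1: B@(1,1) -> caps B=0 W=0
Move 2: W@(1,0) -> caps B=0 W=0
Move 3: B@(0,3) -> caps B=0 W=0
Move 4: W@(1,3) -> caps B=0 W=0
Move 5: B@(0,1) -> caps B=0 W=0
Move 6: W@(0,2) -> caps B=0 W=1
Move 7: B@(2,0) -> caps B=0 W=1
Move 8: W@(3,2) -> caps B=0 W=1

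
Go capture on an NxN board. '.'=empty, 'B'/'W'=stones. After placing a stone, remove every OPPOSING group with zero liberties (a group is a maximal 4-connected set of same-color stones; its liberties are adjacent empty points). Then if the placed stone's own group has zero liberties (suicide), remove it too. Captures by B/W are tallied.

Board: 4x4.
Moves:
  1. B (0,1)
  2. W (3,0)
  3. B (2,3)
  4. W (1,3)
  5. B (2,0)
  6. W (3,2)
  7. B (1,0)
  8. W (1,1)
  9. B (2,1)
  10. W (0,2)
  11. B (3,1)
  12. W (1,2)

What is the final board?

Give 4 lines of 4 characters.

Move 1: B@(0,1) -> caps B=0 W=0
Move 2: W@(3,0) -> caps B=0 W=0
Move 3: B@(2,3) -> caps B=0 W=0
Move 4: W@(1,3) -> caps B=0 W=0
Move 5: B@(2,0) -> caps B=0 W=0
Move 6: W@(3,2) -> caps B=0 W=0
Move 7: B@(1,0) -> caps B=0 W=0
Move 8: W@(1,1) -> caps B=0 W=0
Move 9: B@(2,1) -> caps B=0 W=0
Move 10: W@(0,2) -> caps B=0 W=0
Move 11: B@(3,1) -> caps B=1 W=0
Move 12: W@(1,2) -> caps B=1 W=0

Answer: .BW.
BWWW
BB.B
.BW.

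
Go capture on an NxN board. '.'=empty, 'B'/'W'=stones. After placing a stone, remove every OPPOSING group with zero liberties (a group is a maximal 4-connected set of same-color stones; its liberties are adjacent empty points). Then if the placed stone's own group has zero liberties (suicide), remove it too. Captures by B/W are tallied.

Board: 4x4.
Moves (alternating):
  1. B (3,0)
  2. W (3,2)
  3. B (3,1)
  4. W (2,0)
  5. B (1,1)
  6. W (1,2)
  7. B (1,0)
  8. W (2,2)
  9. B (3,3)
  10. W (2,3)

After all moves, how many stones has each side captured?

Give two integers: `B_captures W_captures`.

Answer: 0 1

Derivation:
Move 1: B@(3,0) -> caps B=0 W=0
Move 2: W@(3,2) -> caps B=0 W=0
Move 3: B@(3,1) -> caps B=0 W=0
Move 4: W@(2,0) -> caps B=0 W=0
Move 5: B@(1,1) -> caps B=0 W=0
Move 6: W@(1,2) -> caps B=0 W=0
Move 7: B@(1,0) -> caps B=0 W=0
Move 8: W@(2,2) -> caps B=0 W=0
Move 9: B@(3,3) -> caps B=0 W=0
Move 10: W@(2,3) -> caps B=0 W=1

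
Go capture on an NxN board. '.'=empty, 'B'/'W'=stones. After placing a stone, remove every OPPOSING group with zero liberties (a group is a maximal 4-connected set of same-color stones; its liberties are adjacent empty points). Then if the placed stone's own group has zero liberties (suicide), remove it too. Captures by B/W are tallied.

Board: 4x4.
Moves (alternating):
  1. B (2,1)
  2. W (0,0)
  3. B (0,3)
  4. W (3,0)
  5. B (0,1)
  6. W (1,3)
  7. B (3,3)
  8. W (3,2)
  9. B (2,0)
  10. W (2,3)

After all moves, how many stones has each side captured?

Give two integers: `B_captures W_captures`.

Move 1: B@(2,1) -> caps B=0 W=0
Move 2: W@(0,0) -> caps B=0 W=0
Move 3: B@(0,3) -> caps B=0 W=0
Move 4: W@(3,0) -> caps B=0 W=0
Move 5: B@(0,1) -> caps B=0 W=0
Move 6: W@(1,3) -> caps B=0 W=0
Move 7: B@(3,3) -> caps B=0 W=0
Move 8: W@(3,2) -> caps B=0 W=0
Move 9: B@(2,0) -> caps B=0 W=0
Move 10: W@(2,3) -> caps B=0 W=1

Answer: 0 1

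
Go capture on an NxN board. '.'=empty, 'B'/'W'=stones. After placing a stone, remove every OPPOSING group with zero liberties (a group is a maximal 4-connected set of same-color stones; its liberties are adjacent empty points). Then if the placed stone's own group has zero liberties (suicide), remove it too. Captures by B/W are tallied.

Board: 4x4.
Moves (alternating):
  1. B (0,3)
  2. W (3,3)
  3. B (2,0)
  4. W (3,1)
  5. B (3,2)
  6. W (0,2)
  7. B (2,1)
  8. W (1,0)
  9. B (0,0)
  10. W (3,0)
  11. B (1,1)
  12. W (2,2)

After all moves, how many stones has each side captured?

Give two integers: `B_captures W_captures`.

Move 1: B@(0,3) -> caps B=0 W=0
Move 2: W@(3,3) -> caps B=0 W=0
Move 3: B@(2,0) -> caps B=0 W=0
Move 4: W@(3,1) -> caps B=0 W=0
Move 5: B@(3,2) -> caps B=0 W=0
Move 6: W@(0,2) -> caps B=0 W=0
Move 7: B@(2,1) -> caps B=0 W=0
Move 8: W@(1,0) -> caps B=0 W=0
Move 9: B@(0,0) -> caps B=0 W=0
Move 10: W@(3,0) -> caps B=0 W=0
Move 11: B@(1,1) -> caps B=1 W=0
Move 12: W@(2,2) -> caps B=1 W=0

Answer: 1 0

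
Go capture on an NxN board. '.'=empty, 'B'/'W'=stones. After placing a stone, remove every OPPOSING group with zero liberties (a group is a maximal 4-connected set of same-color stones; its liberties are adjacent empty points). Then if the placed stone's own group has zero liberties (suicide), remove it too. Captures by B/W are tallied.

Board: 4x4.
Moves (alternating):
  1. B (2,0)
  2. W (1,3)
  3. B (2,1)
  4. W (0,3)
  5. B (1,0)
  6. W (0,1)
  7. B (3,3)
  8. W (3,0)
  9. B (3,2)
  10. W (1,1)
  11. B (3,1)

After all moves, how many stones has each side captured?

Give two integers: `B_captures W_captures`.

Answer: 1 0

Derivation:
Move 1: B@(2,0) -> caps B=0 W=0
Move 2: W@(1,3) -> caps B=0 W=0
Move 3: B@(2,1) -> caps B=0 W=0
Move 4: W@(0,3) -> caps B=0 W=0
Move 5: B@(1,0) -> caps B=0 W=0
Move 6: W@(0,1) -> caps B=0 W=0
Move 7: B@(3,3) -> caps B=0 W=0
Move 8: W@(3,0) -> caps B=0 W=0
Move 9: B@(3,2) -> caps B=0 W=0
Move 10: W@(1,1) -> caps B=0 W=0
Move 11: B@(3,1) -> caps B=1 W=0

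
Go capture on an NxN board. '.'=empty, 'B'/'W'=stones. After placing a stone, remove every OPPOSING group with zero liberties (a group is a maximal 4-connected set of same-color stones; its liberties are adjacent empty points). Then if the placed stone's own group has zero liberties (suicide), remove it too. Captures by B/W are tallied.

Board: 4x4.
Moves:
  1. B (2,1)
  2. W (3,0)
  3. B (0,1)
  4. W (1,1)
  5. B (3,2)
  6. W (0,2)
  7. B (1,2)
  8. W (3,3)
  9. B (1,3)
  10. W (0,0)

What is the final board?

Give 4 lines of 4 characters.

Move 1: B@(2,1) -> caps B=0 W=0
Move 2: W@(3,0) -> caps B=0 W=0
Move 3: B@(0,1) -> caps B=0 W=0
Move 4: W@(1,1) -> caps B=0 W=0
Move 5: B@(3,2) -> caps B=0 W=0
Move 6: W@(0,2) -> caps B=0 W=0
Move 7: B@(1,2) -> caps B=0 W=0
Move 8: W@(3,3) -> caps B=0 W=0
Move 9: B@(1,3) -> caps B=0 W=0
Move 10: W@(0,0) -> caps B=0 W=1

Answer: W.W.
.WBB
.B..
W.BW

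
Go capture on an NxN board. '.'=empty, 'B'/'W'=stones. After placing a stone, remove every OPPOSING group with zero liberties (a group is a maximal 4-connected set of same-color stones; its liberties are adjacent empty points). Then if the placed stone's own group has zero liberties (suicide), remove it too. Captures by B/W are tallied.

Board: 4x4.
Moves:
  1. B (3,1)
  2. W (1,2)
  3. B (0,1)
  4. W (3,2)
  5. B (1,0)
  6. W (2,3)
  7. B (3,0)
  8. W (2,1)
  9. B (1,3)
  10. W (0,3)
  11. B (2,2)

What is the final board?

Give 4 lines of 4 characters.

Move 1: B@(3,1) -> caps B=0 W=0
Move 2: W@(1,2) -> caps B=0 W=0
Move 3: B@(0,1) -> caps B=0 W=0
Move 4: W@(3,2) -> caps B=0 W=0
Move 5: B@(1,0) -> caps B=0 W=0
Move 6: W@(2,3) -> caps B=0 W=0
Move 7: B@(3,0) -> caps B=0 W=0
Move 8: W@(2,1) -> caps B=0 W=0
Move 9: B@(1,3) -> caps B=0 W=0
Move 10: W@(0,3) -> caps B=0 W=1
Move 11: B@(2,2) -> caps B=0 W=1

Answer: .B.W
B.W.
.W.W
BBW.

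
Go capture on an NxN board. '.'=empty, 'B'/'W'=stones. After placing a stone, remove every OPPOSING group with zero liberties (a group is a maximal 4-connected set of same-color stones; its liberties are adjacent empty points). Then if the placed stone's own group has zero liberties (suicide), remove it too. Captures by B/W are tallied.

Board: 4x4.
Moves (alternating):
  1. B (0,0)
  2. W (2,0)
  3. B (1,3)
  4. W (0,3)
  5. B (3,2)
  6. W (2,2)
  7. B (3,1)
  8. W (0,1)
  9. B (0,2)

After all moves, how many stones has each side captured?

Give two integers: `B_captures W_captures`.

Answer: 1 0

Derivation:
Move 1: B@(0,0) -> caps B=0 W=0
Move 2: W@(2,0) -> caps B=0 W=0
Move 3: B@(1,3) -> caps B=0 W=0
Move 4: W@(0,3) -> caps B=0 W=0
Move 5: B@(3,2) -> caps B=0 W=0
Move 6: W@(2,2) -> caps B=0 W=0
Move 7: B@(3,1) -> caps B=0 W=0
Move 8: W@(0,1) -> caps B=0 W=0
Move 9: B@(0,2) -> caps B=1 W=0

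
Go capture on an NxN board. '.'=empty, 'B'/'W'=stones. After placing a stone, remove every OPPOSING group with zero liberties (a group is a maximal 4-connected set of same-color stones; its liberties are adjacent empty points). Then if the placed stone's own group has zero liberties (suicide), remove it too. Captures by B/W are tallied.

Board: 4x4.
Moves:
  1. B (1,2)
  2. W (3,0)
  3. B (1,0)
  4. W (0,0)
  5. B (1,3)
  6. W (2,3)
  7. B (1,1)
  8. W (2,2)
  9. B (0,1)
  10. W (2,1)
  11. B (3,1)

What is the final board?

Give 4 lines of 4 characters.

Move 1: B@(1,2) -> caps B=0 W=0
Move 2: W@(3,0) -> caps B=0 W=0
Move 3: B@(1,0) -> caps B=0 W=0
Move 4: W@(0,0) -> caps B=0 W=0
Move 5: B@(1,3) -> caps B=0 W=0
Move 6: W@(2,3) -> caps B=0 W=0
Move 7: B@(1,1) -> caps B=0 W=0
Move 8: W@(2,2) -> caps B=0 W=0
Move 9: B@(0,1) -> caps B=1 W=0
Move 10: W@(2,1) -> caps B=1 W=0
Move 11: B@(3,1) -> caps B=1 W=0

Answer: .B..
BBBB
.WWW
WB..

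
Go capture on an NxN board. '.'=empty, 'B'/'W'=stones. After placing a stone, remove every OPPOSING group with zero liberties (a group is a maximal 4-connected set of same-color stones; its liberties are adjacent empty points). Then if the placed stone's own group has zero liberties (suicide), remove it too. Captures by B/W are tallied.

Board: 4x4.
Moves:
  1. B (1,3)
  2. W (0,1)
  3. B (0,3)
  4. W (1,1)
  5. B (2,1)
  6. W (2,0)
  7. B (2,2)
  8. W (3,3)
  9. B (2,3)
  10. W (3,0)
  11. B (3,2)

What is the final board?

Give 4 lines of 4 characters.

Move 1: B@(1,3) -> caps B=0 W=0
Move 2: W@(0,1) -> caps B=0 W=0
Move 3: B@(0,3) -> caps B=0 W=0
Move 4: W@(1,1) -> caps B=0 W=0
Move 5: B@(2,1) -> caps B=0 W=0
Move 6: W@(2,0) -> caps B=0 W=0
Move 7: B@(2,2) -> caps B=0 W=0
Move 8: W@(3,3) -> caps B=0 W=0
Move 9: B@(2,3) -> caps B=0 W=0
Move 10: W@(3,0) -> caps B=0 W=0
Move 11: B@(3,2) -> caps B=1 W=0

Answer: .W.B
.W.B
WBBB
W.B.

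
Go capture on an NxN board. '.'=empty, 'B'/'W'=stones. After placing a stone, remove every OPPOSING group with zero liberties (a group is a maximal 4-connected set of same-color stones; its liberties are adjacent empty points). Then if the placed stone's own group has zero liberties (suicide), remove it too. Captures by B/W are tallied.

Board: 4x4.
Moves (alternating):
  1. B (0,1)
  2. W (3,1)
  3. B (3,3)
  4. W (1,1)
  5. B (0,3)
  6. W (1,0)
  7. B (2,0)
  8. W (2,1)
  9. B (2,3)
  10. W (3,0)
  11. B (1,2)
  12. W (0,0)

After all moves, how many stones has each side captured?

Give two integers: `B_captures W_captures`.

Answer: 0 1

Derivation:
Move 1: B@(0,1) -> caps B=0 W=0
Move 2: W@(3,1) -> caps B=0 W=0
Move 3: B@(3,3) -> caps B=0 W=0
Move 4: W@(1,1) -> caps B=0 W=0
Move 5: B@(0,3) -> caps B=0 W=0
Move 6: W@(1,0) -> caps B=0 W=0
Move 7: B@(2,0) -> caps B=0 W=0
Move 8: W@(2,1) -> caps B=0 W=0
Move 9: B@(2,3) -> caps B=0 W=0
Move 10: W@(3,0) -> caps B=0 W=1
Move 11: B@(1,2) -> caps B=0 W=1
Move 12: W@(0,0) -> caps B=0 W=1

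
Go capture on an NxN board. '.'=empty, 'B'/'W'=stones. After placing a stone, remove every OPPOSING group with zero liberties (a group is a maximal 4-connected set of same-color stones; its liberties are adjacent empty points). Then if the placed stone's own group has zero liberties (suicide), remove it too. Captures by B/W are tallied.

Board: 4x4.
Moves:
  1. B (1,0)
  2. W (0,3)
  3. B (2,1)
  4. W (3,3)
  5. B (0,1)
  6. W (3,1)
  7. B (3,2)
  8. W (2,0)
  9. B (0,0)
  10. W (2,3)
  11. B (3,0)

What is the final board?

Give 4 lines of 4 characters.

Move 1: B@(1,0) -> caps B=0 W=0
Move 2: W@(0,3) -> caps B=0 W=0
Move 3: B@(2,1) -> caps B=0 W=0
Move 4: W@(3,3) -> caps B=0 W=0
Move 5: B@(0,1) -> caps B=0 W=0
Move 6: W@(3,1) -> caps B=0 W=0
Move 7: B@(3,2) -> caps B=0 W=0
Move 8: W@(2,0) -> caps B=0 W=0
Move 9: B@(0,0) -> caps B=0 W=0
Move 10: W@(2,3) -> caps B=0 W=0
Move 11: B@(3,0) -> caps B=2 W=0

Answer: BB.W
B...
.B.W
B.BW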